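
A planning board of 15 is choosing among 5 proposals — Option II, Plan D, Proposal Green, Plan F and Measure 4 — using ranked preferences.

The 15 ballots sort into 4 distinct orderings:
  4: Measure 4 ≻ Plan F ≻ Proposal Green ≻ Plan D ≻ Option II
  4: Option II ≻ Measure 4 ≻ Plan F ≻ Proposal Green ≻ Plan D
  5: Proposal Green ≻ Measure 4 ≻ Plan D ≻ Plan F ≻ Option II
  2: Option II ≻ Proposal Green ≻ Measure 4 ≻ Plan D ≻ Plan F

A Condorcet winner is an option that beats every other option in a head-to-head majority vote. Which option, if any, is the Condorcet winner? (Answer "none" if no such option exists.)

Measure 4

Pairwise majorities:
Option II vs Plan D: Plan D wins 9–6.
Option II vs Proposal Green: 4+2 = 6 for Option II, 9 for Proposal Green — Proposal Green by 9–6.
Option II vs Plan F: Option II preferred on 4+2 = 6 ballots; Plan F wins 9–6.
Option II vs Measure 4: Option II is ranked higher on 4+2 = 6 ballots, Measure 4 on 9. Measure 4 wins 9–6.
Plan D vs Proposal Green: Proposal Green wins 15–0.
Plan D vs Plan F: 5+2 = 7 for Plan D, 8 for Plan F — Plan F by 8–7.
Plan D vs Measure 4: Measure 4, 15–0.
Proposal Green vs Plan F: Plan F wins 8–7.
Proposal Green vs Measure 4: 7 to 8, Measure 4.
Plan F vs Measure 4: Measure 4 wins 15–0.
Only Measure 4 has no losses; Measure 4 is the Condorcet winner.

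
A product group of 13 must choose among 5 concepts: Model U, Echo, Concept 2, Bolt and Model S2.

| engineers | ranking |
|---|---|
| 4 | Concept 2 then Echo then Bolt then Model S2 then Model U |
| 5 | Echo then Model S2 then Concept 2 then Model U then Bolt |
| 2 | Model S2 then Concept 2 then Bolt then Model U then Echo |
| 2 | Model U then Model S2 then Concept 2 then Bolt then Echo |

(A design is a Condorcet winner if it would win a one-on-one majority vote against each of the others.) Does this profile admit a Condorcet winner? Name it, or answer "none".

none

Head-to-head results (13 engineers):
Model U vs Echo: Echo, 9–4.
Model U–Concept 2: Concept 2 11–2.
Model U vs Bolt: Model U, 7–6.
Model U vs Model S2: Model S2 wins 11–2.
Echo vs Concept 2: Concept 2 wins 8–5.
Echo vs Bolt: Echo wins 9–4.
Echo–Model S2: Echo 9–4.
Concept 2 vs Bolt: Concept 2 wins 13–0.
Concept 2 vs Model S2: Model S2 wins 9–4.
Bolt–Model S2: Model S2 9–4.
Each design drops at least one matchup (Model U loses to Echo; Echo loses to Concept 2; Concept 2 loses to Model S2; Bolt loses to Model U; Model S2 loses to Echo); the cycle Echo → Model S2 → Concept 2 → Echo rules out a Condorcet winner.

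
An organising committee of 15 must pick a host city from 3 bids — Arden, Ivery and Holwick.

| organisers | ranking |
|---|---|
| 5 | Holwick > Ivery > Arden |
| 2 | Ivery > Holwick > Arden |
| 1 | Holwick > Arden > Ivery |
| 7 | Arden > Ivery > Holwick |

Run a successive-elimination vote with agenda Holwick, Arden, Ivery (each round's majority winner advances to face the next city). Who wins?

Ivery

Round 1: Holwick vs Arden — 8–7, Holwick advances.
Round 2: Holwick vs Ivery — 6–9, Ivery advances.
The agenda winner is Ivery.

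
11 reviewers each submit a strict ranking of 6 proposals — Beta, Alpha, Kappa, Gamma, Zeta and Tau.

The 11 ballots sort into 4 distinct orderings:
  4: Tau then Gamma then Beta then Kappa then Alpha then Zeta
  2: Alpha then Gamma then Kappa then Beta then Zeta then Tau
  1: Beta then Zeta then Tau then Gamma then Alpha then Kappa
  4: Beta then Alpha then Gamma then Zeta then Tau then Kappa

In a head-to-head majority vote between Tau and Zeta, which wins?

Ballots ranking Tau above Zeta: 4.
Ballots ranking Zeta above Tau: 11 − 4 = 7.
Zeta wins the head-to-head 7–4.

Zeta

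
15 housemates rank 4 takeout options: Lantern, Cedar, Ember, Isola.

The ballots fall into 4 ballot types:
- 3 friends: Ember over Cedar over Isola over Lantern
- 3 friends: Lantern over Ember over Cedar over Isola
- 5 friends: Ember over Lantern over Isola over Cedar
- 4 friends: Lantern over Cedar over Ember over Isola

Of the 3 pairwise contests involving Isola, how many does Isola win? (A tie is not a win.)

Isola against each rival (15 friends):
Isola vs Lantern: 3 to 12, Lantern.
Isola vs Cedar: Isola is ranked higher on 5 ballots, Cedar on 10. Cedar wins 10–5.
Isola vs Ember: 0 to 15, Ember.
Isola beats no one; loses to Lantern, Cedar, Ember — 0 pairwise wins.

0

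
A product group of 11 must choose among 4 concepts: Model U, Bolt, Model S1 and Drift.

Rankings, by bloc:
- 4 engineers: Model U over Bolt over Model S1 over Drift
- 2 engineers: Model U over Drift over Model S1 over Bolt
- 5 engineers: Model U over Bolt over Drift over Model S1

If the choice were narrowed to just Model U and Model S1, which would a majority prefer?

Ballots ranking Model U above Model S1: 4 + 2 + 5 = 11.
Ballots ranking Model S1 above Model U: 11 − 11 = 0.
Model U wins the head-to-head 11–0.

Model U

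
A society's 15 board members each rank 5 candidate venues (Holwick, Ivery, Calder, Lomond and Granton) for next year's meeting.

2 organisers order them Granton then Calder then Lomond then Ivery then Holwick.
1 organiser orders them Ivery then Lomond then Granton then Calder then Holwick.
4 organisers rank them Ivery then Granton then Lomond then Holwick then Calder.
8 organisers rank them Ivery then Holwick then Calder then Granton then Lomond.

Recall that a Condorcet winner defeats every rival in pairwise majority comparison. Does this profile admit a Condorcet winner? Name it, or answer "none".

Pairwise majorities:
Holwick vs Ivery: 0 for Holwick, 15 for Ivery — Ivery by 15–0.
Holwick vs Calder: Holwick preferred on 4+8 = 12 ballots; Holwick wins 12–3.
Holwick vs Lomond: 8 for Holwick, 7 for Lomond — Holwick by 8–7.
Holwick vs Granton: 8 for Holwick, 7 for Granton — Holwick by 8–7.
Ivery vs Calder: 1+4+8 = 13 for Ivery, 2 for Calder — Ivery by 13–2.
Ivery vs Lomond: 13 to 2, Ivery.
Ivery vs Granton: 13 to 2, Ivery.
Calder vs Lomond: Calder is ranked higher on 2+8 = 10 ballots, Lomond on 5. Calder wins 10–5.
Calder vs Granton: Calder is ranked higher on 8 ballots, Granton on 7. Calder wins 8–7.
Lomond vs Granton: Lomond is ranked higher on 1 ballot, Granton on 14. Granton wins 14–1.
Ivery defeats every rival head-to-head and is the Condorcet winner.

Ivery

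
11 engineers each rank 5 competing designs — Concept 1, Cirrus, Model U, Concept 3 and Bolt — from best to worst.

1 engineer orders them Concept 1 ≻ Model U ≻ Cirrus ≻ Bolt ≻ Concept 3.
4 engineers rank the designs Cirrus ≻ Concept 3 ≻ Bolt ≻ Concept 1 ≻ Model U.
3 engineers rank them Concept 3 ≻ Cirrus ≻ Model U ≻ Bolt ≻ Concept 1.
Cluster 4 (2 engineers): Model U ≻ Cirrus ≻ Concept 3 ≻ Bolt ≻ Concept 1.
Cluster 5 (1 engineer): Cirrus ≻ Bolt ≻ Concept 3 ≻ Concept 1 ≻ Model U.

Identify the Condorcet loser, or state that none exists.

Pairwise majorities:
Concept 1 vs Cirrus: Cirrus wins 10–1.
Concept 1 vs Model U: Concept 1, 6–5.
Concept 1 vs Concept 3: Concept 1 is ranked higher on 1 ballot, Concept 3 on 10. Concept 3 wins 10–1.
Concept 1 vs Bolt: Concept 1 preferred on 1 ballot; Bolt wins 10–1.
Cirrus vs Model U: Cirrus, 8–3.
Cirrus vs Concept 3: Cirrus, 8–3.
Cirrus vs Bolt: 11 to 0, Cirrus.
Model U vs Concept 3: 3 to 8, Concept 3.
Model U vs Bolt: 1+3+2 = 6 for Model U, 5 for Bolt — Model U by 6–5.
Concept 3 vs Bolt: 9 to 2, Concept 3.
Each design has at least one pairwise win (Concept 1 beats Model U; Cirrus beats Concept 1; Model U beats Bolt; Concept 3 beats Concept 1; Bolt beats Concept 1) — no Condorcet loser.

none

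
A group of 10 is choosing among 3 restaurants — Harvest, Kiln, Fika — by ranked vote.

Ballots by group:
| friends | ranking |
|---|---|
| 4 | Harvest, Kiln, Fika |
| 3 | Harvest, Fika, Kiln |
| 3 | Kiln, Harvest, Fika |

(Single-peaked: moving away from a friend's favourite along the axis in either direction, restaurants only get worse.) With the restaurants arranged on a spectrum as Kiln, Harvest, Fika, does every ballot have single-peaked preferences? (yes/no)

yes

Axis positions: Kiln=1, Harvest=2, Fika=3.
Group 1 (peak Harvest at position 2): ranking walks positions 2-1-3, expanding outward from the peak — single-peaked.
Group 2 (peak Harvest at position 2): ranking walks positions 2-3-1, expanding outward from the peak — single-peaked.
Group 3 (peak Kiln at position 1): ranking walks positions 1-2-3, expanding outward from the peak — single-peaked.
Every ranking is single-peaked on this axis.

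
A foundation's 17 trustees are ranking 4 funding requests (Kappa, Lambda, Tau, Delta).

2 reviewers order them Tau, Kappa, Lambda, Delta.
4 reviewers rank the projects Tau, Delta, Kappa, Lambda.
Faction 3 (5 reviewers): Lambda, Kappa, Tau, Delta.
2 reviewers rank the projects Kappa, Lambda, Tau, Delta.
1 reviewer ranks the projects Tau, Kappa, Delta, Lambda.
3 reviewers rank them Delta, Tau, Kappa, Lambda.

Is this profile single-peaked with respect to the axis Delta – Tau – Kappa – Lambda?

yes

Axis positions: Delta=1, Tau=2, Kappa=3, Lambda=4.
Faction 1 (peak Tau at position 2): ranking walks positions 2-3-4-1, expanding outward from the peak — single-peaked.
Faction 2 (peak Tau at position 2): ranking walks positions 2-1-3-4, expanding outward from the peak — single-peaked.
Faction 3 (peak Lambda at position 4): ranking walks positions 4-3-2-1, expanding outward from the peak — single-peaked.
Faction 4 (peak Kappa at position 3): ranking walks positions 3-4-2-1, expanding outward from the peak — single-peaked.
Faction 5 (peak Tau at position 2): ranking walks positions 2-3-1-4, expanding outward from the peak — single-peaked.
Faction 6 (peak Delta at position 1): ranking walks positions 1-2-3-4, expanding outward from the peak — single-peaked.
Every ranking is single-peaked on this axis.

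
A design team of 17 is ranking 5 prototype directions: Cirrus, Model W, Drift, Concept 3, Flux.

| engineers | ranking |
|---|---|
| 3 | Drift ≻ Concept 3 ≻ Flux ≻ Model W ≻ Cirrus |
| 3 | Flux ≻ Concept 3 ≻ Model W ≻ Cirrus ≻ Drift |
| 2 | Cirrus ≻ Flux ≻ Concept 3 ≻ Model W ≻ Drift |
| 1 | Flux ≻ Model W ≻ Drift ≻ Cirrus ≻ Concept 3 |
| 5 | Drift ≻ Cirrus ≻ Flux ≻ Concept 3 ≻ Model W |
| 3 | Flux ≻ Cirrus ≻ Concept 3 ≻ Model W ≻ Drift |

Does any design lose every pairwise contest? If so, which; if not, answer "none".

Pairwise majorities:
Cirrus vs Model W: 10 to 7, Cirrus.
Cirrus vs Drift: 8 to 9, Drift.
Cirrus–Concept 3: Cirrus 11–6.
Cirrus vs Flux: 2+5 = 7 for Cirrus, 10 for Flux — Flux by 10–7.
Model W vs Drift: 3+2+1+3 = 9 for Model W, 8 for Drift — Model W by 9–8.
Model W vs Concept 3: Concept 3 wins 16–1.
Model W vs Flux: 0 to 17, Flux.
Drift vs Concept 3: Drift, 9–8.
Drift vs Flux: Flux wins 9–8.
Concept 3 vs Flux: Flux, 14–3.
No design is winless: Cirrus beats Model W; Model W beats Drift; Drift beats Cirrus; Concept 3 beats Model W; Flux beats Cirrus. There is no Condorcet loser.

none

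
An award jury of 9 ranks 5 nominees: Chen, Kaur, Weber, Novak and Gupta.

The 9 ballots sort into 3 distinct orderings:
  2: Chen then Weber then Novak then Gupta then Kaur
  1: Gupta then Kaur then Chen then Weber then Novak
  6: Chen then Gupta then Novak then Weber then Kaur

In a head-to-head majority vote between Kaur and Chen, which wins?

Chen

Ballots ranking Kaur above Chen: 1.
Ballots ranking Chen above Kaur: 9 − 1 = 8.
Chen wins the head-to-head 8–1.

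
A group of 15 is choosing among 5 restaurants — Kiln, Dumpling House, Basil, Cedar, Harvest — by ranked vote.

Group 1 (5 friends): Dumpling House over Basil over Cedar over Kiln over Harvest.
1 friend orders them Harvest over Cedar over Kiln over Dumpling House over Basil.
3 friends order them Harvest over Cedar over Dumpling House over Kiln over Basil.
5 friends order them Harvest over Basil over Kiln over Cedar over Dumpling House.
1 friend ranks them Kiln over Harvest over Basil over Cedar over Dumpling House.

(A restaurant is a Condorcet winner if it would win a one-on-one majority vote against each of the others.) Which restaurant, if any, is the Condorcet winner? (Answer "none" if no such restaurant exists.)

Harvest

Head-to-head results (15 friends):
Kiln vs Dumpling House: Dumpling House, 8–7.
Kiln–Basil: Basil 10–5.
Kiln–Cedar: Cedar 9–6.
Kiln vs Harvest: Kiln is ranked higher on 5+1 = 6 ballots, Harvest on 9. Harvest wins 9–6.
Dumpling House vs Basil: 9 to 6, Dumpling House.
Dumpling House–Cedar: Cedar 10–5.
Dumpling House vs Harvest: 5 to 10, Harvest.
Basil vs Cedar: Basil is ranked higher on 5+5+1 = 11 ballots, Cedar on 4. Basil wins 11–4.
Basil vs Harvest: Harvest, 10–5.
Cedar–Harvest: Harvest 10–5.
Harvest wins every pairwise contest, so Harvest is the Condorcet winner.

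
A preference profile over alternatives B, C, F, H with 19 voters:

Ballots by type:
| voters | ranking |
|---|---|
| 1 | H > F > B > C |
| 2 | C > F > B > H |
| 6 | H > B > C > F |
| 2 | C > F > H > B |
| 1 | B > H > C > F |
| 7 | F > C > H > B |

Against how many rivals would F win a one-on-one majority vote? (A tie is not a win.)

2

F against each rival (19 voters):
F vs B: F is ranked higher on 1+2+2+7 = 12 ballots, B on 7. F wins 12–7.
F vs C: C, 11–8.
F vs H: F wins 11–8.
F beats B, H; loses to C — 2 pairwise wins.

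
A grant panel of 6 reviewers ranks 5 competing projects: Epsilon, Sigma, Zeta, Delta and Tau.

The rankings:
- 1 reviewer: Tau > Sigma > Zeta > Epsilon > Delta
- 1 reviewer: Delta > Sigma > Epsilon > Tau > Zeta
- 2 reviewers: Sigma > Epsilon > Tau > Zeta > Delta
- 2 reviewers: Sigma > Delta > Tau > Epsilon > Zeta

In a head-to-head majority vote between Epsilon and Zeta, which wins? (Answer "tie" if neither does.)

Epsilon

Ballots ranking Epsilon above Zeta: 1 + 2 + 2 = 5.
Ballots ranking Zeta above Epsilon: 6 − 5 = 1.
Epsilon wins the head-to-head 5–1.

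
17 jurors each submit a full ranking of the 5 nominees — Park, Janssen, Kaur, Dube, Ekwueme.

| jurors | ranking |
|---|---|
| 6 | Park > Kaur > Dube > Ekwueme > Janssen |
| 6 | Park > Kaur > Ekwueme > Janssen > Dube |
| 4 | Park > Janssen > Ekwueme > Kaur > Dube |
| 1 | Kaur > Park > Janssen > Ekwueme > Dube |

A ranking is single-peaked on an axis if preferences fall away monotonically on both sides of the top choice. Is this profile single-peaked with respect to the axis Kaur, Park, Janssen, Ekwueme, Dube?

no

Axis positions: Kaur=1, Park=2, Janssen=3, Ekwueme=4, Dube=5.
Type 1: ranking walks positions 2-1-5-4-3; Dube is ranked above Janssen even though Janssen lies between Dube and the peak Park on the axis — preferences dip and rise again. Not single-peaked.
Type 2: ranking walks positions 2-1-4-3-5; Ekwueme is ranked above Janssen even though Janssen lies between Ekwueme and the peak Park on the axis — preferences dip and rise again. Not single-peaked.
Type 3 (peak Park at position 2): ranking walks positions 2-3-4-1-5, expanding outward from the peak — single-peaked.
Type 4 (peak Kaur at position 1): ranking walks positions 1-2-3-4-5, expanding outward from the peak — single-peaked.
Type 1 violates single-peakedness, so the profile is not single-peaked on this axis.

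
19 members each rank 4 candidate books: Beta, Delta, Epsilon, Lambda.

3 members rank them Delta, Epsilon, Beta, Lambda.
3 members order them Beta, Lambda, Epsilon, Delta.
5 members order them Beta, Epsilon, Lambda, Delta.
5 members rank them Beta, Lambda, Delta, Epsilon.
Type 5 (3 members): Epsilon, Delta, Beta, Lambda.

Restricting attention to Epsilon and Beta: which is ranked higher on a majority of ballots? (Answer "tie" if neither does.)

Ballots ranking Epsilon above Beta: 3 + 3 = 6.
Ballots ranking Beta above Epsilon: 19 − 6 = 13.
Beta wins the head-to-head 13–6.

Beta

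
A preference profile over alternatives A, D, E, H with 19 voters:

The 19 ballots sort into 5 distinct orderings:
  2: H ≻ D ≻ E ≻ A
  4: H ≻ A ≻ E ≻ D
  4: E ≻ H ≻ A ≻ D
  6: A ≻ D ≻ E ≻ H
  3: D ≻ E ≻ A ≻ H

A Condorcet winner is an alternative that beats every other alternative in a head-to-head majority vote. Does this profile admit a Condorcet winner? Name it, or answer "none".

Pairwise majorities:
A vs D: A, 14–5.
A vs E: A, 10–9.
A vs H: H, 10–9.
D vs E: D, 11–8.
D vs H: H, 10–9.
E–H: E 13–6.
Every alternative loses at least once (A loses to H; D loses to A; E loses to A; H loses to E). The majority relation contains the cycle A beats E beats H beats A, so there is no Condorcet winner.

none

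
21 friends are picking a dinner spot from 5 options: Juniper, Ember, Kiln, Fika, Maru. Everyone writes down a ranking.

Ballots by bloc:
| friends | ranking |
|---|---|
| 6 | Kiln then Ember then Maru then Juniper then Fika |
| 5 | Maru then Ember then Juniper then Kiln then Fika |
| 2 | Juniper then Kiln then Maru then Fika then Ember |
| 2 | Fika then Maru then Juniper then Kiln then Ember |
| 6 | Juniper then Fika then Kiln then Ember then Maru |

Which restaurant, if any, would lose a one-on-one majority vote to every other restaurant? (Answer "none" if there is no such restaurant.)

Pairwise majorities:
Juniper vs Ember: Ember, 11–10.
Juniper vs Kiln: Juniper is ranked higher on 5+2+2+6 = 15 ballots, Kiln on 6. Juniper wins 15–6.
Juniper vs Fika: 6+5+2+6 = 19 for Juniper, 2 for Fika — Juniper by 19–2.
Juniper vs Maru: 8 to 13, Maru.
Ember vs Kiln: Kiln, 16–5.
Ember vs Fika: Ember preferred on 6+5 = 11 ballots; Ember wins 11–10.
Ember vs Maru: 6+6 = 12 for Ember, 9 for Maru — Ember by 12–9.
Kiln vs Fika: 6+5+2 = 13 for Kiln, 8 for Fika — Kiln by 13–8.
Kiln vs Maru: Kiln, 14–7.
Fika vs Maru: Maru wins 13–8.
Only Fika has no wins; Fika is the Condorcet loser.

Fika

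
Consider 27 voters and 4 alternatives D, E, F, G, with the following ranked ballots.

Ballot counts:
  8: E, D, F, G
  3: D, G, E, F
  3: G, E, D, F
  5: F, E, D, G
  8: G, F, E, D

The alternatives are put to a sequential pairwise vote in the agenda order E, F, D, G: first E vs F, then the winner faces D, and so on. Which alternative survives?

G

Round 1: E vs F — 14–13, E advances.
Round 2: E vs D — 24–3, E advances.
Round 3: E vs G — 13–14, G advances.
The agenda winner is G.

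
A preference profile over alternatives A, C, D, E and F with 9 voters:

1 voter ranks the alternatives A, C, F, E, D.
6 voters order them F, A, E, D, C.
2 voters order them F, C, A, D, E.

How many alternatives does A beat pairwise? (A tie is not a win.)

3

A against each rival (9 voters):
A vs C: A is ranked higher on 1+6 = 7 ballots, C on 2. A wins 7–2.
A–D: A 9–0.
A vs E: A, 9–0.
A–F: F 8–1.
A beats C, D, E; loses to F — 3 pairwise wins.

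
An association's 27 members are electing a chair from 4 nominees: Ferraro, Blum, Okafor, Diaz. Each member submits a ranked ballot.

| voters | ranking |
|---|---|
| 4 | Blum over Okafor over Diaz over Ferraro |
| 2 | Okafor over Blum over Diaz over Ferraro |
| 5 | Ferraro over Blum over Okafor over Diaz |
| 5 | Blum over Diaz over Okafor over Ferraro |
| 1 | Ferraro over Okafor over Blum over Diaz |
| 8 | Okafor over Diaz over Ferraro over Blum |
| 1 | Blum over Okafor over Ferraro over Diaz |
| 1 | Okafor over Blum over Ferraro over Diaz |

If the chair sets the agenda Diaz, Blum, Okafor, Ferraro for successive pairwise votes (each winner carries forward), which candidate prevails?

Round 1: Diaz vs Blum — 8–19, Blum advances.
Round 2: Blum vs Okafor — 15–12, Blum advances.
Round 3: Blum vs Ferraro — 13–14, Ferraro advances.
The agenda winner is Ferraro.

Ferraro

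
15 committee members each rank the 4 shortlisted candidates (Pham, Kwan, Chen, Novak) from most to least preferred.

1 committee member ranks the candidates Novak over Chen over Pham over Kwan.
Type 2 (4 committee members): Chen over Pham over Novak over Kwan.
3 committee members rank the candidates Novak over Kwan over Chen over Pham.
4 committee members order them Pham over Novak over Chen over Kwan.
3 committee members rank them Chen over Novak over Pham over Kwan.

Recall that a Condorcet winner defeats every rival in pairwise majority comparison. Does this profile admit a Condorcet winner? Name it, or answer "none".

none

Pairwise majorities:
Pham–Kwan: Pham 12–3.
Pham vs Chen: Chen, 11–4.
Pham vs Novak: Pham wins 8–7.
Kwan vs Chen: Chen, 12–3.
Kwan vs Novak: Novak wins 15–0.
Chen–Novak: Novak 8–7.
Each candidate drops at least one matchup (Pham loses to Chen; Kwan loses to Pham; Chen loses to Novak; Novak loses to Pham); the cycle Pham → Novak → Chen → Pham rules out a Condorcet winner.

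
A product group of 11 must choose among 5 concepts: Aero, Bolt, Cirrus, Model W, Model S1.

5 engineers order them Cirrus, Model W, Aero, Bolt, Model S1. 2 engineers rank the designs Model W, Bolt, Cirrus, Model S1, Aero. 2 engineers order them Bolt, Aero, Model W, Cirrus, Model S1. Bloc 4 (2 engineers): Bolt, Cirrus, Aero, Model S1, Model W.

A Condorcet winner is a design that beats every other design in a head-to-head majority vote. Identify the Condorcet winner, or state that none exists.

Pairwise majorities:
Aero vs Bolt: Bolt wins 6–5.
Aero vs Cirrus: Aero preferred on 2 ballots; Cirrus wins 9–2.
Aero–Model W: Model W 7–4.
Aero vs Model S1: Aero, 9–2.
Bolt vs Cirrus: Bolt preferred on 2+2+2 = 6 ballots; Bolt wins 6–5.
Bolt vs Model W: Bolt is ranked higher on 2+2 = 4 ballots, Model W on 7. Model W wins 7–4.
Bolt vs Model S1: Bolt is ranked higher on 5+2+2+2 = 11 ballots, Model S1 on 0. Bolt wins 11–0.
Cirrus–Model W: Cirrus 7–4.
Cirrus–Model S1: Cirrus 11–0.
Model W–Model S1: Model W 9–2.
Each design drops at least one matchup (Aero loses to Bolt; Bolt loses to Model W; Cirrus loses to Bolt; Model W loses to Cirrus; Model S1 loses to Aero); the cycle Bolt > Cirrus > Model W > Bolt rules out a Condorcet winner.

none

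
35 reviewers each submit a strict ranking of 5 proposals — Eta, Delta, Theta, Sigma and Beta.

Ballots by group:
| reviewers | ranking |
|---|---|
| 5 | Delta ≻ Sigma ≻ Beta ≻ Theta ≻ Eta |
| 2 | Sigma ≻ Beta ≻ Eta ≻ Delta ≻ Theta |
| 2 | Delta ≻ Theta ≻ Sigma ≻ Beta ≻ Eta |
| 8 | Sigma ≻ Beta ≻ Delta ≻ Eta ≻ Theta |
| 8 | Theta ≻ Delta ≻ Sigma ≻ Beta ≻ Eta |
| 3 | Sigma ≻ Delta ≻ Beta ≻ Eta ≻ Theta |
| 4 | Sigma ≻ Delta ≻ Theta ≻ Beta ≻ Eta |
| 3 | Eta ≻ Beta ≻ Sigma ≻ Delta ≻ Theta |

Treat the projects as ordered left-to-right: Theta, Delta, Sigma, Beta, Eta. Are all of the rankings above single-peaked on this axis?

yes

Axis positions: Theta=1, Delta=2, Sigma=3, Beta=4, Eta=5.
Group 1 (peak Delta at position 2): ranking walks positions 2-3-4-1-5, expanding outward from the peak — single-peaked.
Group 2 (peak Sigma at position 3): ranking walks positions 3-4-5-2-1, expanding outward from the peak — single-peaked.
Group 3 (peak Delta at position 2): ranking walks positions 2-1-3-4-5, expanding outward from the peak — single-peaked.
Group 4 (peak Sigma at position 3): ranking walks positions 3-4-2-5-1, expanding outward from the peak — single-peaked.
Group 5 (peak Theta at position 1): ranking walks positions 1-2-3-4-5, expanding outward from the peak — single-peaked.
Group 6 (peak Sigma at position 3): ranking walks positions 3-2-4-5-1, expanding outward from the peak — single-peaked.
Group 7 (peak Sigma at position 3): ranking walks positions 3-2-1-4-5, expanding outward from the peak — single-peaked.
Group 8 (peak Eta at position 5): ranking walks positions 5-4-3-2-1, expanding outward from the peak — single-peaked.
Every ranking is single-peaked on this axis.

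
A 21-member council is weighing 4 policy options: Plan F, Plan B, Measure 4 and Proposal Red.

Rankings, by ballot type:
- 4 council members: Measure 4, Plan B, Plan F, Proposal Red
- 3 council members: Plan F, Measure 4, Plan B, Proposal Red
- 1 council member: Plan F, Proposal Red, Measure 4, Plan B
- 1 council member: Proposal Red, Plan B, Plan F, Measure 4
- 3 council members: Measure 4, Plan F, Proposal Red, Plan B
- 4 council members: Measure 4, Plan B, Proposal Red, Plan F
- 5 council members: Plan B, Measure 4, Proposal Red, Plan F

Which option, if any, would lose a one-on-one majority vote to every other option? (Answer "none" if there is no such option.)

Head-to-head results (21 council members):
Plan F vs Plan B: 7 to 14, Plan B.
Plan F vs Measure 4: Measure 4, 16–5.
Plan F vs Proposal Red: Plan F preferred on 4+3+1+3 = 11 ballots; Plan F wins 11–10.
Plan B vs Measure 4: 6 to 15, Measure 4.
Plan B vs Proposal Red: 4+3+4+5 = 16 for Plan B, 5 for Proposal Red — Plan B by 16–5.
Measure 4 vs Proposal Red: 19 to 2, Measure 4.
Proposal Red loses to every other option — it is the Condorcet loser.

Proposal Red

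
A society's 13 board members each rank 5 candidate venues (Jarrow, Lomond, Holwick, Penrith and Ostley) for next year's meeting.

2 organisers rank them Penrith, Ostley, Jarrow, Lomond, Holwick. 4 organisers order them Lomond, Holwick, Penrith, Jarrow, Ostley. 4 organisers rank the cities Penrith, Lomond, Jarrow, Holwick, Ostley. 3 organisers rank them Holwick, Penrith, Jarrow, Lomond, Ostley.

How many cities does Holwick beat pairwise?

Holwick against each rival (13 organisers):
Holwick vs Jarrow: 4+3 = 7 for Holwick, 6 for Jarrow — Holwick by 7–6.
Holwick vs Lomond: Lomond, 10–3.
Holwick vs Penrith: Holwick preferred on 4+3 = 7 ballots; Holwick wins 7–6.
Holwick vs Ostley: 4+4+3 = 11 for Holwick, 2 for Ostley — Holwick by 11–2.
Holwick beats Jarrow, Penrith, Ostley; loses to Lomond — 3 pairwise wins.

3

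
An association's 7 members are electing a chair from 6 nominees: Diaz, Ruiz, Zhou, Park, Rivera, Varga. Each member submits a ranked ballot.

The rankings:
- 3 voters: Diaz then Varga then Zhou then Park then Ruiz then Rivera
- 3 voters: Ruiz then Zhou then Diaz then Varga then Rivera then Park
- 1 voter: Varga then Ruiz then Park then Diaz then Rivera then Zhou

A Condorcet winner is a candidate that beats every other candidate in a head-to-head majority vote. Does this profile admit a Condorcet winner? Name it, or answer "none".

Head-to-head results (7 voters):
Diaz vs Ruiz: 3 to 4, Ruiz.
Diaz vs Zhou: 3+1 = 4 for Diaz, 3 for Zhou — Diaz by 4–3.
Diaz vs Park: Diaz is ranked higher on 3+3 = 6 ballots, Park on 1. Diaz wins 6–1.
Diaz vs Rivera: Diaz is ranked higher on 3+3+1 = 7 ballots, Rivera on 0. Diaz wins 7–0.
Diaz vs Varga: 6 to 1, Diaz.
Ruiz vs Zhou: Ruiz is ranked higher on 3+1 = 4 ballots, Zhou on 3. Ruiz wins 4–3.
Ruiz vs Park: 3+1 = 4 for Ruiz, 3 for Park — Ruiz by 4–3.
Ruiz vs Rivera: 3+3+1 = 7 for Ruiz, 0 for Rivera — Ruiz by 7–0.
Ruiz vs Varga: 3 for Ruiz, 4 for Varga — Varga by 4–3.
Zhou vs Park: 6 to 1, Zhou.
Zhou vs Rivera: Zhou preferred on 3+3 = 6 ballots; Zhou wins 6–1.
Zhou vs Varga: Zhou preferred on 3 ballots; Varga wins 4–3.
Park vs Rivera: Park is ranked higher on 3+1 = 4 ballots, Rivera on 3. Park wins 4–3.
Park vs Varga: 0 to 7, Varga.
Rivera vs Varga: 0 to 7, Varga.
Each candidate drops at least one matchup (Diaz loses to Ruiz; Ruiz loses to Varga; Zhou loses to Diaz; Park loses to Diaz; Rivera loses to Diaz; Varga loses to Diaz); the cycle Diaz > Varga > Ruiz > Diaz rules out a Condorcet winner.

none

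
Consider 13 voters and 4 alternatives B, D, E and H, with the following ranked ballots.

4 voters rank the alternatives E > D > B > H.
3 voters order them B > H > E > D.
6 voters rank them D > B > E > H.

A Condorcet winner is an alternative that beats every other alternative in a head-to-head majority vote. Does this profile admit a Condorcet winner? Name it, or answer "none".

none

Check each pair by majority over 13 ballots:
B–D: D 10–3.
B vs E: B, 9–4.
B–H: B 13–0.
D vs E: E wins 7–6.
D vs H: D wins 10–3.
E vs H: E wins 10–3.
Each alternative drops at least one matchup (B loses to D; D loses to E; E loses to B; H loses to B); the cycle B beats E beats D beats B rules out a Condorcet winner.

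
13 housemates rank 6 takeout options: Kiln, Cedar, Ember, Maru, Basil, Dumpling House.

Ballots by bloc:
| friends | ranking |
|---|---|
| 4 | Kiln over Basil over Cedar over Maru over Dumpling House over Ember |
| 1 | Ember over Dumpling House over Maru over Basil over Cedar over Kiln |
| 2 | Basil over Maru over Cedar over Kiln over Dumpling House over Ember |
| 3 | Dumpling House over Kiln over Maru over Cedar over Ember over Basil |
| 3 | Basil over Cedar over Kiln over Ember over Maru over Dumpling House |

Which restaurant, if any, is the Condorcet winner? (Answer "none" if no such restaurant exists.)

Check each pair by majority over 13 ballots:
Kiln vs Cedar: Kiln preferred on 4+3 = 7 ballots; Kiln wins 7–6.
Kiln vs Ember: 12 to 1, Kiln.
Kiln vs Maru: Kiln preferred on 4+3+3 = 10 ballots; Kiln wins 10–3.
Kiln vs Basil: Kiln preferred on 4+3 = 7 ballots; Kiln wins 7–6.
Kiln vs Dumpling House: 9 to 4, Kiln.
Cedar vs Ember: Cedar is ranked higher on 4+2+3+3 = 12 ballots, Ember on 1. Cedar wins 12–1.
Cedar vs Maru: Cedar is ranked higher on 4+3 = 7 ballots, Maru on 6. Cedar wins 7–6.
Cedar vs Basil: Cedar is ranked higher on 3 ballots, Basil on 10. Basil wins 10–3.
Cedar vs Dumpling House: Cedar preferred on 4+2+3 = 9 ballots; Cedar wins 9–4.
Ember vs Maru: Ember preferred on 1+3 = 4 ballots; Maru wins 9–4.
Ember vs Basil: 4 to 9, Basil.
Ember vs Dumpling House: 4 to 9, Dumpling House.
Maru vs Basil: Maru is ranked higher on 1+3 = 4 ballots, Basil on 9. Basil wins 9–4.
Maru vs Dumpling House: 9 to 4, Maru.
Basil vs Dumpling House: Basil preferred on 4+2+3 = 9 ballots; Basil wins 9–4.
Kiln beats each of Cedar, Ember, Maru, Basil, Dumpling House — Kiln is the Condorcet winner.

Kiln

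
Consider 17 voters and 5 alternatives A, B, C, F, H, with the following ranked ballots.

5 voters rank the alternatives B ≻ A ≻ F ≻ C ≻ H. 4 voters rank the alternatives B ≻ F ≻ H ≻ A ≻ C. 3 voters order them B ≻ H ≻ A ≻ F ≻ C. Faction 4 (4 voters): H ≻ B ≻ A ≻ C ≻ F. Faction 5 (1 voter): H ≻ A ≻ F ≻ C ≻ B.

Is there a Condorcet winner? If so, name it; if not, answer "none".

B

Head-to-head results (17 voters):
A vs B: 1 for A, 16 for B — B by 16–1.
A vs C: A preferred on 5+4+3+4+1 = 17 ballots; A wins 17–0.
A vs F: A preferred on 5+3+4+1 = 13 ballots; A wins 13–4.
A vs H: A preferred on 5 ballots; H wins 12–5.
B vs C: B is ranked higher on 5+4+3+4 = 16 ballots, C on 1. B wins 16–1.
B vs F: B preferred on 5+4+3+4 = 16 ballots; B wins 16–1.
B vs H: 5+4+3 = 12 for B, 5 for H — B by 12–5.
C vs F: C is ranked higher on 4 ballots, F on 13. F wins 13–4.
C vs H: 5 for C, 12 for H — H by 12–5.
F vs H: F is ranked higher on 5+4 = 9 ballots, H on 8. F wins 9–8.
B beats each of A, C, F, H — B is the Condorcet winner.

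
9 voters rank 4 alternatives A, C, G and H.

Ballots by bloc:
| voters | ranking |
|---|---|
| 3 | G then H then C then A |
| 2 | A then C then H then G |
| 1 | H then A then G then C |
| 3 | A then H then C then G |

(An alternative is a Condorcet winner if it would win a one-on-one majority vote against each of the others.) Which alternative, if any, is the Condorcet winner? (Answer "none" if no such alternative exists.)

A

Check each pair by majority over 9 ballots:
A vs C: 6 to 3, A.
A vs G: A wins 6–3.
A–H: A 5–4.
C–G: C 5–4.
C vs H: C is ranked higher on 2 ballots, H on 7. H wins 7–2.
G vs H: 3 to 6, H.
A defeats every rival head-to-head and is the Condorcet winner.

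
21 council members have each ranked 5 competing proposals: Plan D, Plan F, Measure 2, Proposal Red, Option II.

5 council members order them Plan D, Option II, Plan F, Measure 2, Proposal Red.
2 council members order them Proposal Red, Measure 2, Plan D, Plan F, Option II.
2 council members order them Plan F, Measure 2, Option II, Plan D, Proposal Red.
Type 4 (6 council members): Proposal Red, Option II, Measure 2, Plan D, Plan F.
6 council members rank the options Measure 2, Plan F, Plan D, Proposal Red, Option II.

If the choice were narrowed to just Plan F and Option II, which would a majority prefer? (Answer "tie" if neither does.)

Option II

Ballots ranking Plan F above Option II: 2 + 2 + 6 = 10.
Ballots ranking Option II above Plan F: 21 − 10 = 11.
Option II wins the head-to-head 11–10.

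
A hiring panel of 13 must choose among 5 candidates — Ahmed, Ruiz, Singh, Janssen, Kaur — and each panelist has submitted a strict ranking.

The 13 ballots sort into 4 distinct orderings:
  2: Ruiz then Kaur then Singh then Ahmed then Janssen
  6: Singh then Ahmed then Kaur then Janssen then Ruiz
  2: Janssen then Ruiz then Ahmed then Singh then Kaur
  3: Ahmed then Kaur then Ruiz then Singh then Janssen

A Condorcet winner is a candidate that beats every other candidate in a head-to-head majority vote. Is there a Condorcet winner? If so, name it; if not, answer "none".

none

Check each pair by majority over 13 ballots:
Ahmed vs Ruiz: Ahmed wins 9–4.
Ahmed vs Singh: Singh wins 8–5.
Ahmed vs Janssen: Ahmed wins 11–2.
Ahmed vs Kaur: Ahmed wins 11–2.
Ruiz vs Singh: Ruiz wins 7–6.
Ruiz vs Janssen: Janssen wins 8–5.
Ruiz vs Kaur: Kaur, 9–4.
Singh vs Janssen: Singh wins 11–2.
Singh–Kaur: Singh 8–5.
Janssen vs Kaur: Kaur wins 11–2.
Each candidate drops at least one matchup (Ahmed loses to Singh; Ruiz loses to Ahmed; Singh loses to Ruiz; Janssen loses to Ahmed; Kaur loses to Ahmed); the cycle Ahmed beats Ruiz beats Singh beats Ahmed rules out a Condorcet winner.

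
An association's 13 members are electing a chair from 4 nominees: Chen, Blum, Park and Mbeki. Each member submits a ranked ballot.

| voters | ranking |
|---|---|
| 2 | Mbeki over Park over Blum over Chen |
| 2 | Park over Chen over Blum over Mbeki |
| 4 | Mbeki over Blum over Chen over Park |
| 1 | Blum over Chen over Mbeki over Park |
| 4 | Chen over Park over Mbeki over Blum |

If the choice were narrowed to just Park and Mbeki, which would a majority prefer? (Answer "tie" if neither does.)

Mbeki

Ballots ranking Park above Mbeki: 2 + 4 = 6.
Ballots ranking Mbeki above Park: 13 − 6 = 7.
Mbeki wins the head-to-head 7–6.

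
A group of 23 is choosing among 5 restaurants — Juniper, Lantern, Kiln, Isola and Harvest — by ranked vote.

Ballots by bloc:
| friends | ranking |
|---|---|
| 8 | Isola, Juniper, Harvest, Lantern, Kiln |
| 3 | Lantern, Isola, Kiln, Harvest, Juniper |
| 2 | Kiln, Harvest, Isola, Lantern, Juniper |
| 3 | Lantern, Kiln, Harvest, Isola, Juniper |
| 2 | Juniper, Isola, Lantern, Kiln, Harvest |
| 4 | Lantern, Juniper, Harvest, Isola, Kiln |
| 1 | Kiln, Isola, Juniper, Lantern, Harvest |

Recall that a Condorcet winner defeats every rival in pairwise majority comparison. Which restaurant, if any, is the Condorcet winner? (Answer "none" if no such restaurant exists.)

Pairwise majorities:
Juniper vs Lantern: 8+2+1 = 11 for Juniper, 12 for Lantern — Lantern by 12–11.
Juniper vs Kiln: Juniper, 14–9.
Juniper–Isola: Isola 17–6.
Juniper vs Harvest: 15 to 8, Juniper.
Lantern vs Kiln: 8+3+3+2+4 = 20 for Lantern, 3 for Kiln — Lantern by 20–3.
Lantern vs Isola: Lantern preferred on 3+3+4 = 10 ballots; Isola wins 13–10.
Lantern vs Harvest: 3+3+2+4+1 = 13 for Lantern, 10 for Harvest — Lantern by 13–10.
Kiln vs Isola: 6 to 17, Isola.
Kiln vs Harvest: 11 to 12, Harvest.
Isola vs Harvest: Isola preferred on 8+3+2+1 = 14 ballots; Isola wins 14–9.
Isola beats each of Juniper, Lantern, Kiln, Harvest — Isola is the Condorcet winner.

Isola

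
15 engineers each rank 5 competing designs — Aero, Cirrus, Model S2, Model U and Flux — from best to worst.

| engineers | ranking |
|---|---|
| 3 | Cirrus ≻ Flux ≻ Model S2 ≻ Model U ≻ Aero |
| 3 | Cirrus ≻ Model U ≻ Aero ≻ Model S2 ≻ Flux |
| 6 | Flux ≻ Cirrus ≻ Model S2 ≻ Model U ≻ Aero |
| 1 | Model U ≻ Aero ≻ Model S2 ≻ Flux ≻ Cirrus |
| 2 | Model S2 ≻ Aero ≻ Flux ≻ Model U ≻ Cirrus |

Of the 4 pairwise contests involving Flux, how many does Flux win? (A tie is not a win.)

Flux against each rival (15 engineers):
Flux vs Aero: Flux wins 9–6.
Flux vs Cirrus: Flux wins 9–6.
Flux vs Model S2: Flux is ranked higher on 3+6 = 9 ballots, Model S2 on 6. Flux wins 9–6.
Flux vs Model U: Flux preferred on 3+6+2 = 11 ballots; Flux wins 11–4.
Flux beats Aero, Cirrus, Model S2, Model U — 4 pairwise wins.

4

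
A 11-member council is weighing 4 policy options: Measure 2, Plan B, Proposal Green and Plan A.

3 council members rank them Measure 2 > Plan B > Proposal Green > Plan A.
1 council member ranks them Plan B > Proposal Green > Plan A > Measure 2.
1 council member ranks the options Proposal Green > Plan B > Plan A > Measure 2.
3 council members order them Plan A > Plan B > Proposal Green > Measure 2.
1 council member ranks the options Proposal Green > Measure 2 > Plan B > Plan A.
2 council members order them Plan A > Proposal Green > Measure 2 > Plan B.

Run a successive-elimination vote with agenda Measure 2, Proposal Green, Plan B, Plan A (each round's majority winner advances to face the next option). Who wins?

Plan B

Round 1: Measure 2 vs Proposal Green — 3–8, Proposal Green advances.
Round 2: Proposal Green vs Plan B — 4–7, Plan B advances.
Round 3: Plan B vs Plan A — 6–5, Plan B advances.
The agenda winner is Plan B.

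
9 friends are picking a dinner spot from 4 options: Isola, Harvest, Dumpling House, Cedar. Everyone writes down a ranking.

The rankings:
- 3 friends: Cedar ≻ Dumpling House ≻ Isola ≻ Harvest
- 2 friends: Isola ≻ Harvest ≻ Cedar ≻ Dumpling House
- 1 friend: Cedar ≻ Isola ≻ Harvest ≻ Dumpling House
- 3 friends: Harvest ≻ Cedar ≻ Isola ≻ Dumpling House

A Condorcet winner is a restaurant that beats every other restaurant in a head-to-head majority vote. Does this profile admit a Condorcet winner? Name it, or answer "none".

none

Pairwise majorities:
Isola–Harvest: Isola 6–3.
Isola–Dumpling House: Isola 6–3.
Isola vs Cedar: Cedar, 7–2.
Harvest–Dumpling House: Harvest 6–3.
Harvest vs Cedar: Harvest, 5–4.
Dumpling House vs Cedar: Cedar wins 9–0.
Every restaurant loses at least once (Isola loses to Cedar; Harvest loses to Isola; Dumpling House loses to Isola; Cedar loses to Harvest). The majority relation contains the cycle Isola → Harvest → Cedar → Isola, so there is no Condorcet winner.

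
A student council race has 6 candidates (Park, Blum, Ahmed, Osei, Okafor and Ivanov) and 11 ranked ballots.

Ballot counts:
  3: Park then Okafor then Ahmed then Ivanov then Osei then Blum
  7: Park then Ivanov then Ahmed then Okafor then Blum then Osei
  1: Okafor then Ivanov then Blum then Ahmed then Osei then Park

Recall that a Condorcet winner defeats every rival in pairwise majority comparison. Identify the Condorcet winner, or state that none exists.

Park

Check each pair by majority over 11 ballots:
Park vs Blum: 10 to 1, Park.
Park vs Ahmed: 3+7 = 10 for Park, 1 for Ahmed — Park by 10–1.
Park vs Osei: Park preferred on 3+7 = 10 ballots; Park wins 10–1.
Park vs Okafor: 10 to 1, Park.
Park vs Ivanov: Park preferred on 3+7 = 10 ballots; Park wins 10–1.
Blum vs Ahmed: 1 for Blum, 10 for Ahmed — Ahmed by 10–1.
Blum vs Osei: 7+1 = 8 for Blum, 3 for Osei — Blum by 8–3.
Blum vs Okafor: 0 for Blum, 11 for Okafor — Okafor by 11–0.
Blum vs Ivanov: 0 to 11, Ivanov.
Ahmed vs Osei: Ahmed is ranked higher on 3+7+1 = 11 ballots, Osei on 0. Ahmed wins 11–0.
Ahmed vs Okafor: Ahmed is ranked higher on 7 ballots, Okafor on 4. Ahmed wins 7–4.
Ahmed vs Ivanov: 3 to 8, Ivanov.
Osei vs Okafor: 0 to 11, Okafor.
Osei vs Ivanov: Osei preferred on 0 ballots; Ivanov wins 11–0.
Okafor vs Ivanov: 4 to 7, Ivanov.
Park defeats every rival head-to-head and is the Condorcet winner.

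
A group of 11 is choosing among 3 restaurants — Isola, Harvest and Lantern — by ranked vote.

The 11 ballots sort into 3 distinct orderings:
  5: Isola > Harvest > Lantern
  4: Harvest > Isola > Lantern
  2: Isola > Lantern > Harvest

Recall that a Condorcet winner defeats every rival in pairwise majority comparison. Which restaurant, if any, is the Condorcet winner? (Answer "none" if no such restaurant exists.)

Pairwise majorities:
Isola vs Harvest: Isola, 7–4.
Isola vs Lantern: Isola, 11–0.
Harvest vs Lantern: 5+4 = 9 for Harvest, 2 for Lantern — Harvest by 9–2.
Isola wins every pairwise contest, so Isola is the Condorcet winner.

Isola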